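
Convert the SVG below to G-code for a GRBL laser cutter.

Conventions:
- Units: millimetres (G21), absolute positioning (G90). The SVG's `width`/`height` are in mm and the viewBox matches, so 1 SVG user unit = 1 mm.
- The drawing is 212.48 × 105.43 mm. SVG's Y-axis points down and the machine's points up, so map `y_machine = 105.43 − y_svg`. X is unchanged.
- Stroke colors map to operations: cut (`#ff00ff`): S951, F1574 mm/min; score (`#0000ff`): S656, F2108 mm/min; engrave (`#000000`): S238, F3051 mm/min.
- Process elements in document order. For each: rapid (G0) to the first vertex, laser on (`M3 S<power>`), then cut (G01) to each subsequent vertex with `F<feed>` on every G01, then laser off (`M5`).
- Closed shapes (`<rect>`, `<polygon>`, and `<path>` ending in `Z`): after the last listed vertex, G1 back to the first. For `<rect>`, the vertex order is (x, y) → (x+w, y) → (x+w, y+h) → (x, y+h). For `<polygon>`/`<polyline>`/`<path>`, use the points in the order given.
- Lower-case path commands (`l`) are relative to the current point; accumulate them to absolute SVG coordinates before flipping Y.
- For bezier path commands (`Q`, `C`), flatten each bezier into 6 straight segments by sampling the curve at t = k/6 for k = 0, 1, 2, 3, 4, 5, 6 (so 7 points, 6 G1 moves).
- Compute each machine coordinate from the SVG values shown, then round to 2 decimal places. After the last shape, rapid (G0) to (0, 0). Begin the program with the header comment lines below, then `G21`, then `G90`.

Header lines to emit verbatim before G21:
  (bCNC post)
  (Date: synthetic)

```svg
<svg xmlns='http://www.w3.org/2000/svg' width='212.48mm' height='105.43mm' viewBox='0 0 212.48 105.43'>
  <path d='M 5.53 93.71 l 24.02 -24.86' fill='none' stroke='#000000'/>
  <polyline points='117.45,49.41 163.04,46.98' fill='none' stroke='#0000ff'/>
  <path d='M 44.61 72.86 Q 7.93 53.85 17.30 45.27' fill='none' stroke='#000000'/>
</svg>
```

(bCNC post)
(Date: synthetic)
G21
G90
G0 X5.53 Y11.72
M3 S238
G01 X29.55 Y36.58 F3051
M5
G0 X117.45 Y56.02
M3 S656
G01 X163.04 Y58.45 F2108
M5
G0 X44.61 Y32.57
M3 S238
G01 X33.66 Y38.62 F3051
G01 X25.27 Y44.08 F3051
G01 X19.44 Y48.97 F3051
G01 X16.17 Y53.28 F3051
G01 X15.46 Y57.01 F3051
G01 X17.30 Y60.16 F3051
M5
G0 X0.00 Y0.00

1 u = 1 mm; y_m = 105.43 − y.

[1] `<path>` line segment, #000000→engrave S238 F3051: (5.53,11.72) → (29.55,36.58)

[2] `<polyline>` line segment, #0000ff→score S656 F2108: (117.45,56.02) → (163.04,58.45)

[3] `<path>` quadratic bezier, #000000→engrave S238 F3051: (44.61,32.57) → (33.66,38.62) → (25.27,44.08) → (19.44,48.97) → (16.17,53.28) → (15.46,57.01) → (17.30,60.16)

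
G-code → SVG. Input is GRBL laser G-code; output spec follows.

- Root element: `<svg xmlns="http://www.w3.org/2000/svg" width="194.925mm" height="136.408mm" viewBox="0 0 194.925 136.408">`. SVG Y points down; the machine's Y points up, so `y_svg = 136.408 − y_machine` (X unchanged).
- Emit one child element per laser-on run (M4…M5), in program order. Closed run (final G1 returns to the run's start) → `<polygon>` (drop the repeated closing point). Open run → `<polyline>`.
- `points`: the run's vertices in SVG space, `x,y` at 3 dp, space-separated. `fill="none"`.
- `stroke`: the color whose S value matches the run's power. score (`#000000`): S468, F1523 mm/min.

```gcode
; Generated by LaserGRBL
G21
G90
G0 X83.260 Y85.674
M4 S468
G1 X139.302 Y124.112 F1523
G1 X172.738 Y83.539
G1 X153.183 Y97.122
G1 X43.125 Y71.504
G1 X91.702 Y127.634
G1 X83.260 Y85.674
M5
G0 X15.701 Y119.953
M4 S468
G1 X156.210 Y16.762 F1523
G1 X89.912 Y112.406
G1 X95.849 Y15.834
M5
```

<svg xmlns="http://www.w3.org/2000/svg" width="194.925mm" height="136.408mm" viewBox="0 0 194.925 136.408">
  <polygon points="83.260,50.734 139.302,12.296 172.738,52.869 153.183,39.286 43.125,64.904 91.702,8.774" fill="none" stroke="#000000"/>
  <polyline points="15.701,16.455 156.210,119.646 89.912,24.002 95.849,120.574" fill="none" stroke="#000000"/>
</svg>

y_svg = 136.408 − y_m. Every run uses S468, so all elements get stroke `#000000` (score).

[1] closed run; points: 83.260,50.734 139.302,12.296 172.738,52.869 153.183,39.286 43.125,64.904 91.702,8.774

[2] open run; points: 15.701,16.455 156.210,119.646 89.912,24.002 95.849,120.574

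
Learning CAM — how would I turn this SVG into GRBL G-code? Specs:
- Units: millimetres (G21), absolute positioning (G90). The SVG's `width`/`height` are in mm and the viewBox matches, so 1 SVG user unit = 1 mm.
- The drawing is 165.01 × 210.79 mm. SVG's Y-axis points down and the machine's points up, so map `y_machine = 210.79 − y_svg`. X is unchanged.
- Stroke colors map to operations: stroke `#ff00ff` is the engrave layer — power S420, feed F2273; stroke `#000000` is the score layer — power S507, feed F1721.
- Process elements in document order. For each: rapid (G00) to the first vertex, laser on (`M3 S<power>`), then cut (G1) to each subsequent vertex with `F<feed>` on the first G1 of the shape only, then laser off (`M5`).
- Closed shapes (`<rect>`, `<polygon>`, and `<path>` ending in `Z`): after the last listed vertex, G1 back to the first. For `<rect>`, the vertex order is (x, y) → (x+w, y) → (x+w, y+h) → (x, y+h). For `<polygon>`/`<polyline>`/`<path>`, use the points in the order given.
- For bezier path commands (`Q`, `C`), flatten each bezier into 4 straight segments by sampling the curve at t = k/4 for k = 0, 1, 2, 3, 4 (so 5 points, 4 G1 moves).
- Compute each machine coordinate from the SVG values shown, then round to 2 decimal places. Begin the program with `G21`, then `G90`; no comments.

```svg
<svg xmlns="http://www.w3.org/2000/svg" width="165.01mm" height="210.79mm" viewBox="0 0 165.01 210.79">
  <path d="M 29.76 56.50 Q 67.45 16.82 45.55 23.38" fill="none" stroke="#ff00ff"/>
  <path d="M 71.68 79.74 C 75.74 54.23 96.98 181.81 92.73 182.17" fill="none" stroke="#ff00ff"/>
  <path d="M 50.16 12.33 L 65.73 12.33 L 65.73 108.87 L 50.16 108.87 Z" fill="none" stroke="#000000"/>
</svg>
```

1 u = 1 mm; y_m = 210.79 − y.

[1] `<path>` quadratic bezier, #ff00ff→engrave S420 F2273: (29.76,154.29) → (44.88,171.24) → (52.55,182.41) → (52.78,187.80) → (45.55,187.41)

[2] `<path>` cubic bezier, #ff00ff→engrave S420 F2273: (71.68,131.05) → (77.28,125.86) → (85.32,89.54) → (91.80,48.36) → (92.73,28.62)

[3] `<path>` rectangle, #000000→score S507 F1721: (50.16,198.46) → (65.73,198.46) → (65.73,101.92) → (50.16,101.92) → (50.16,198.46) (closed)

G21
G90
G00 X29.76 Y154.29
M3 S420
G1 X44.88 Y171.24 F2273
G1 X52.55 Y182.41
G1 X52.78 Y187.80
G1 X45.55 Y187.41
M5
G00 X71.68 Y131.05
M3 S420
G1 X77.28 Y125.86 F2273
G1 X85.32 Y89.54
G1 X91.80 Y48.36
G1 X92.73 Y28.62
M5
G00 X50.16 Y198.46
M3 S507
G1 X65.73 Y198.46 F1721
G1 X65.73 Y101.92
G1 X50.16 Y101.92
G1 X50.16 Y198.46
M5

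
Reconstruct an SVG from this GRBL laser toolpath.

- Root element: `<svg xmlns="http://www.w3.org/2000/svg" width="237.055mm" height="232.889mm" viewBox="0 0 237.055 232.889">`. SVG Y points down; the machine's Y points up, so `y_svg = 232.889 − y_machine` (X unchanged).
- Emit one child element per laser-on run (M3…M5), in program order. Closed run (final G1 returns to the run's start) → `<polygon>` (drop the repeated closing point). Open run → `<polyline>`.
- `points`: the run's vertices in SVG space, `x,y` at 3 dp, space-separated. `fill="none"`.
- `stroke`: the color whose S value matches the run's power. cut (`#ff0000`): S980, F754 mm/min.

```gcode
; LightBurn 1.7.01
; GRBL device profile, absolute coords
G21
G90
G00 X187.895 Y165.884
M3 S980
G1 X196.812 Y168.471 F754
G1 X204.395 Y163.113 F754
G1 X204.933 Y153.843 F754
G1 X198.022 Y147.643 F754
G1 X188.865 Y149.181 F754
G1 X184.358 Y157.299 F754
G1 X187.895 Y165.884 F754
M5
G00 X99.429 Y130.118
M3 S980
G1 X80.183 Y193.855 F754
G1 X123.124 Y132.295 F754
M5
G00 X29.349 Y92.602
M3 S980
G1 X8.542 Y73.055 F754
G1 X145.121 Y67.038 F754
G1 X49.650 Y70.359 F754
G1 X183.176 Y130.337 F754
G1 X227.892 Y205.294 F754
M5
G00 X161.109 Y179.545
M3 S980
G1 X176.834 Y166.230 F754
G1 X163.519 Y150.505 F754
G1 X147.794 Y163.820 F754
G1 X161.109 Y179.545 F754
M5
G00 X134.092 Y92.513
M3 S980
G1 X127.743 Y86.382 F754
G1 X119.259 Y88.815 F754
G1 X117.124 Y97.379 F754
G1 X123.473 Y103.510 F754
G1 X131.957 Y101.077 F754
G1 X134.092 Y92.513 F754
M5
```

Machine Y-up, SVG Y-down with viewBox height 232.889, so y_svg = 232.889 − y_machine; X carries over. Every run uses S980, so all elements get stroke `#ff0000` (cut).

Run 1: The run returns to its start, so emit a `<polygon>` with points (Y-flipped): 187.895,67.005 196.812,64.418 204.395,69.776 204.933,79.046 198.022,85.246 188.865,83.708 184.358,75.590.

Run 2: The run is open, so emit a `<polyline>` with points (Y-flipped): 99.429,102.771 80.183,39.034 123.124,100.594.

Run 3: The run is open, so emit a `<polyline>` with points (Y-flipped): 29.349,140.287 8.542,159.834 145.121,165.851 49.650,162.530 183.176,102.552 227.892,27.595.

Run 4: The run returns to its start, so emit a `<polygon>` with points (Y-flipped): 161.109,53.344 176.834,66.659 163.519,82.384 147.794,69.069.

Run 5: The run returns to its start, so emit a `<polygon>` with points (Y-flipped): 134.092,140.376 127.743,146.507 119.259,144.074 117.124,135.510 123.473,129.379 131.957,131.812.

<svg xmlns="http://www.w3.org/2000/svg" width="237.055mm" height="232.889mm" viewBox="0 0 237.055 232.889">
  <polygon points="187.895,67.005 196.812,64.418 204.395,69.776 204.933,79.046 198.022,85.246 188.865,83.708 184.358,75.590" fill="none" stroke="#ff0000"/>
  <polyline points="99.429,102.771 80.183,39.034 123.124,100.594" fill="none" stroke="#ff0000"/>
  <polyline points="29.349,140.287 8.542,159.834 145.121,165.851 49.650,162.530 183.176,102.552 227.892,27.595" fill="none" stroke="#ff0000"/>
  <polygon points="161.109,53.344 176.834,66.659 163.519,82.384 147.794,69.069" fill="none" stroke="#ff0000"/>
  <polygon points="134.092,140.376 127.743,146.507 119.259,144.074 117.124,135.510 123.473,129.379 131.957,131.812" fill="none" stroke="#ff0000"/>
</svg>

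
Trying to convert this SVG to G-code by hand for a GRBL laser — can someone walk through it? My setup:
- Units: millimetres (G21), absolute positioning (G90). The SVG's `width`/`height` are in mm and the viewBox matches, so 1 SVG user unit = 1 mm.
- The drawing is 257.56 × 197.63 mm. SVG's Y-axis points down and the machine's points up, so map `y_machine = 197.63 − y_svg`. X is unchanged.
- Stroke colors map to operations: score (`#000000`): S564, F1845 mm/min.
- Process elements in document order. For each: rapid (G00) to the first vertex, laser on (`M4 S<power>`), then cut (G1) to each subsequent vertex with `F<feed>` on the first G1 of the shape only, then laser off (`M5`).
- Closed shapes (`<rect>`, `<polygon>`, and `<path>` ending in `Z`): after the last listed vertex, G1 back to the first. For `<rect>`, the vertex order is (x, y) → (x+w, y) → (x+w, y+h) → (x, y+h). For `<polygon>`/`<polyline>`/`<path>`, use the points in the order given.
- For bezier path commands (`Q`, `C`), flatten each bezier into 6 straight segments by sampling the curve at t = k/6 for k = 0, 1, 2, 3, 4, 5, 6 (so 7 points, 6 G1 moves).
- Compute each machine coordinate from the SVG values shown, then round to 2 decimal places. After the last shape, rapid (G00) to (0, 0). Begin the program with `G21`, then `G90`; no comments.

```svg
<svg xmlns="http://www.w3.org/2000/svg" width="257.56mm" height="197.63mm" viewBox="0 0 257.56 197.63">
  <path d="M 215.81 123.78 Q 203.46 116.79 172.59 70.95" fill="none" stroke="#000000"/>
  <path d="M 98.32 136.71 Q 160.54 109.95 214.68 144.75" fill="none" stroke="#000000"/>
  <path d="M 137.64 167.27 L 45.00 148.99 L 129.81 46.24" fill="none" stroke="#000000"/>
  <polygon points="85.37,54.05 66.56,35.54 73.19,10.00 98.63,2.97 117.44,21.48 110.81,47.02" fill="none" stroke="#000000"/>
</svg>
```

G21
G90
G00 X215.81 Y73.85
M4 S564
G1 X211.18 Y77.26 F1845
G1 X205.52 Y82.83
G1 X198.83 Y90.55
G1 X191.11 Y100.44
G1 X182.37 Y112.48
G1 X172.59 Y126.68
M5
G00 X98.32 Y60.92
M4 S564
G1 X118.84 Y68.13 F1845
G1 X138.90 Y71.92
G1 X158.52 Y72.29
G1 X177.69 Y69.24
G1 X196.41 Y62.77
G1 X214.68 Y52.88
M5
G00 X137.64 Y30.36
M4 S564
G1 X45.00 Y48.64 F1845
G1 X129.81 Y151.39
M5
G00 X85.37 Y143.58
M4 S564
G1 X66.56 Y162.09 F1845
G1 X73.19 Y187.63
G1 X98.63 Y194.66
G1 X117.44 Y176.15
G1 X110.81 Y150.61
G1 X85.37 Y143.58
M5
G00 X0.00 Y0.00

viewBox `0 0 257.56 197.63` with mm width/height → 1 unit = 1 mm. Flip: y_m = 197.63 − y_svg.

**Shape 1** — `<path>` quadratic bezier, stroke `#000000` → score (S564, F1845). Control points (SVG): P0=(215.81,123.78), P1=(203.46,116.79), P2=(172.59,70.95); sampled at t=k/6. Machine vertices: (215.81,73.85) → (211.18,77.26) → (205.52,82.83) → (198.83,90.55) → (191.11,100.44) → (182.37,112.48) → (172.59,126.68). Open path.

**Shape 2** — `<path>` quadratic bezier, stroke `#000000` → score (S564, F1845). Control points (SVG): P0=(98.32,136.71), P1=(160.54,109.95), P2=(214.68,144.75); sampled at t=k/6. Machine vertices: (98.32,60.92) → (118.84,68.13) → (138.90,71.92) → (158.52,72.29) → (177.69,69.24) → (196.41,62.77) → (214.68,52.88). Open path.

**Shape 3** — `<path>` open polyline, stroke `#000000` → score (S564, F1845). Machine vertices: (137.64,30.36) → (45.00,48.64) → (129.81,151.39). Open path.

**Shape 4** — `<polygon>` regular polygon, stroke `#000000` → score (S564, F1845). Machine vertices: (85.37,143.58) → (66.56,162.09) → (73.19,187.63) → (98.63,194.66) → (117.44,176.15) → (110.81,150.61) → (85.37,143.58). Closed: final G1 returns to the first vertex.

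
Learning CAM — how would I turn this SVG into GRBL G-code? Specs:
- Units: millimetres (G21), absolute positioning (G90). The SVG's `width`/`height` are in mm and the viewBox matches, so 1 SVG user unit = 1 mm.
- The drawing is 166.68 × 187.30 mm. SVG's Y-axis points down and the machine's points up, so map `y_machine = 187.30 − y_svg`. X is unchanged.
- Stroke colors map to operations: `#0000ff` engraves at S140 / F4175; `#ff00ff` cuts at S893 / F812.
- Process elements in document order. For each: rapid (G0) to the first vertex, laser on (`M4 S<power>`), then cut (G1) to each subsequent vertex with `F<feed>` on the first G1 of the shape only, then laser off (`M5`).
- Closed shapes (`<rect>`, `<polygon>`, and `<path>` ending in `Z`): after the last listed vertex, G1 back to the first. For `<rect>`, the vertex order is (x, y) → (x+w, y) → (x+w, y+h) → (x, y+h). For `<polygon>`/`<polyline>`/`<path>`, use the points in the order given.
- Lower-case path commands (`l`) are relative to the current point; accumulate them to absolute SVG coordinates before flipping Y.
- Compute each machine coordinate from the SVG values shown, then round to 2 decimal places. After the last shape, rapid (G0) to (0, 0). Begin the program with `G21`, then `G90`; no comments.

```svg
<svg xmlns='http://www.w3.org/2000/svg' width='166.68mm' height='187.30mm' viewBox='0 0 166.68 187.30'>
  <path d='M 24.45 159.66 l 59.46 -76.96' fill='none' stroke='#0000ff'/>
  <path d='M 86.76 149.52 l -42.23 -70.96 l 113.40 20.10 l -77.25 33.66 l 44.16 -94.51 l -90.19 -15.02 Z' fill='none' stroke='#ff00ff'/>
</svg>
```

1 u = 1 mm; y_m = 187.30 − y.

[1] `<path>` line segment, #0000ff→engrave S140 F4175: (24.45,27.64) → (83.91,104.60)

[2] `<path>` closed polygon, #ff00ff→cut S893 F812: (86.76,37.78) → (44.53,108.74) → (157.93,88.64) → (80.68,54.98) → (124.84,149.49) → (34.65,164.51) → (86.76,37.78) (closed)

G21
G90
G0 X24.45 Y27.64
M4 S140
G1 X83.91 Y104.60 F4175
M5
G0 X86.76 Y37.78
M4 S893
G1 X44.53 Y108.74 F812
G1 X157.93 Y88.64
G1 X80.68 Y54.98
G1 X124.84 Y149.49
G1 X34.65 Y164.51
G1 X86.76 Y37.78
M5
G0 X0.00 Y0.00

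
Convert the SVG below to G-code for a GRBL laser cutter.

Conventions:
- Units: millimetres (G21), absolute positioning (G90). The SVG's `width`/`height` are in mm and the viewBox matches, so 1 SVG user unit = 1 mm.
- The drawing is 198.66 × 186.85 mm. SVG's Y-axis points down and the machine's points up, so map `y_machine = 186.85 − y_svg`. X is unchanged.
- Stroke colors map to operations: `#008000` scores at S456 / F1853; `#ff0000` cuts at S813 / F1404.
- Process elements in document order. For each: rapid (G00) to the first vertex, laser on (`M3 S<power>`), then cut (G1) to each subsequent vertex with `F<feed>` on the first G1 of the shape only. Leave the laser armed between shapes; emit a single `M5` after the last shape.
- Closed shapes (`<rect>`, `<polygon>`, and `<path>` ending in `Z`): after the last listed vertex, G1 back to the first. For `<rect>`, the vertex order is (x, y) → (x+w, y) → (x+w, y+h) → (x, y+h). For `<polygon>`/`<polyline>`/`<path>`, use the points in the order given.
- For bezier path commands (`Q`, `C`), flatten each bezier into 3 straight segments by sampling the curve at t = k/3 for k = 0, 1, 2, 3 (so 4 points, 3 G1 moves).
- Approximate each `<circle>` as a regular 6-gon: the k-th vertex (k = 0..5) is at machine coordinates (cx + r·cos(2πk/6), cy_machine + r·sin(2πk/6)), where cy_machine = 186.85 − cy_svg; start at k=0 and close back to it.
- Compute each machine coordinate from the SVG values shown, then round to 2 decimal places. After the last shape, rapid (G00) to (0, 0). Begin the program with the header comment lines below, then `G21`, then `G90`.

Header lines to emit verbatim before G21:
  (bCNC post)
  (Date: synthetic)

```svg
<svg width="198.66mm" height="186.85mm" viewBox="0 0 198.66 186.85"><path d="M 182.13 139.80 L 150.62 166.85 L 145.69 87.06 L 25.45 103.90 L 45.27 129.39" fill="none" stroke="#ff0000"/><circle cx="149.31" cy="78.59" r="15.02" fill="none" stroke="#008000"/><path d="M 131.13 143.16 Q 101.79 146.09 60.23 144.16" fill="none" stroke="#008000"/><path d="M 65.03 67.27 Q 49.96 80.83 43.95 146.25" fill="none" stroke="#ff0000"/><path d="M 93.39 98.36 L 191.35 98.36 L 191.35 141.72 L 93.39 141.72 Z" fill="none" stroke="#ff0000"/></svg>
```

viewBox `0 0 198.66 186.85` with mm width/height → 1 unit = 1 mm. Flip: y_m = 186.85 − y_svg.

**Shape 1** — `<path>` open polyline, stroke `#ff0000` → cut (S813, F1404). Machine vertices: (182.13,47.05) → (150.62,20.00) → (145.69,99.79) → (25.45,82.95) → (45.27,57.46). Open path.

**Shape 2** — `<circle>` circle, stroke `#008000` → score (S456, F1853). Machine vertices: (164.33,108.26) → (156.82,121.27) → (141.80,121.27) → (134.29,108.26) → (141.80,95.25) → (156.82,95.25) → (164.33,108.26). Closed: final G1 returns to the first vertex.

**Shape 3** — `<path>` quadratic bezier, stroke `#008000` → score (S456, F1853). Control points (SVG): P0=(131.13,143.16), P1=(101.79,146.09), P2=(60.23,144.16); sampled at t=k/3. Machine vertices: (131.13,43.69) → (110.21,42.28) → (86.58,41.94) → (60.23,42.69). Open path.

**Shape 4** — `<path>` quadratic bezier, stroke `#ff0000` → cut (S813, F1404). Control points (SVG): P0=(65.03,67.27), P1=(49.96,80.83), P2=(43.95,146.25); sampled at t=k/3. Machine vertices: (65.03,119.58) → (55.99,104.78) → (48.96,78.45) → (43.95,40.60). Open path.

**Shape 5** — `<path>` rectangle, stroke `#ff0000` → cut (S813, F1404). Machine vertices: (93.39,88.49) → (191.35,88.49) → (191.35,45.13) → (93.39,45.13) → (93.39,88.49). Closed: final G1 returns to the first vertex.

(bCNC post)
(Date: synthetic)
G21
G90
G00 X182.13 Y47.05
M3 S813
G1 X150.62 Y20.00 F1404
G1 X145.69 Y99.79
G1 X25.45 Y82.95
G1 X45.27 Y57.46
G00 X164.33 Y108.26
M3 S456
G1 X156.82 Y121.27 F1853
G1 X141.80 Y121.27
G1 X134.29 Y108.26
G1 X141.80 Y95.25
G1 X156.82 Y95.25
G1 X164.33 Y108.26
G00 X131.13 Y43.69
M3 S456
G1 X110.21 Y42.28 F1853
G1 X86.58 Y41.94
G1 X60.23 Y42.69
G00 X65.03 Y119.58
M3 S813
G1 X55.99 Y104.78 F1404
G1 X48.96 Y78.45
G1 X43.95 Y40.60
G00 X93.39 Y88.49
M3 S813
G1 X191.35 Y88.49 F1404
G1 X191.35 Y45.13
G1 X93.39 Y45.13
G1 X93.39 Y88.49
M5
G00 X0.00 Y0.00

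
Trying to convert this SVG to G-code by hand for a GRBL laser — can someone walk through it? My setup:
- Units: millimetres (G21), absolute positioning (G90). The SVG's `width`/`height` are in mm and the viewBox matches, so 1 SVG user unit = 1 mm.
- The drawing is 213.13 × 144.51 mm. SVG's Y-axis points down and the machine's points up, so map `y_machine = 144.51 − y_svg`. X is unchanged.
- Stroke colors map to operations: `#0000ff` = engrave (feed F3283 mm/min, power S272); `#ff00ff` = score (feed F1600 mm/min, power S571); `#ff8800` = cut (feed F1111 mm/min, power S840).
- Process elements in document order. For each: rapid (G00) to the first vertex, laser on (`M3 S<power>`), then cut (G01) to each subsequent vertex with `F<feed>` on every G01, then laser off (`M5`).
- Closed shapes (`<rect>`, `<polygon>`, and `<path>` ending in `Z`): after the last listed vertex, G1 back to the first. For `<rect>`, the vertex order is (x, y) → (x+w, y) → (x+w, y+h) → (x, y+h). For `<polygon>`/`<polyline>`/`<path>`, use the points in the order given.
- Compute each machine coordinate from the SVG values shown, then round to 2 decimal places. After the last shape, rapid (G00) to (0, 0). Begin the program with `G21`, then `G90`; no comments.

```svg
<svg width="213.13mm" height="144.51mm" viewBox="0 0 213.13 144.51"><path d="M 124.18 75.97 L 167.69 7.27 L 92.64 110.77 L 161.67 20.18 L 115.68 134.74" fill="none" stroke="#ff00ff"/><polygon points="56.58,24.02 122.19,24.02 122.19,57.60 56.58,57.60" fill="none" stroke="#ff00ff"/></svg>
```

1 u = 1 mm; y_m = 144.51 − y.

[1] `<path>` open polyline, #ff00ff→score S571 F1600: (124.18,68.54) → (167.69,137.24) → (92.64,33.74) → (161.67,124.33) → (115.68,9.77)

[2] `<polygon>` rectangle, #ff00ff→score S571 F1600: (56.58,120.49) → (122.19,120.49) → (122.19,86.91) → (56.58,86.91) → (56.58,120.49) (closed)

G21
G90
G00 X124.18 Y68.54
M3 S571
G01 X167.69 Y137.24 F1600
G01 X92.64 Y33.74 F1600
G01 X161.67 Y124.33 F1600
G01 X115.68 Y9.77 F1600
M5
G00 X56.58 Y120.49
M3 S571
G01 X122.19 Y120.49 F1600
G01 X122.19 Y86.91 F1600
G01 X56.58 Y86.91 F1600
G01 X56.58 Y120.49 F1600
M5
G00 X0.00 Y0.00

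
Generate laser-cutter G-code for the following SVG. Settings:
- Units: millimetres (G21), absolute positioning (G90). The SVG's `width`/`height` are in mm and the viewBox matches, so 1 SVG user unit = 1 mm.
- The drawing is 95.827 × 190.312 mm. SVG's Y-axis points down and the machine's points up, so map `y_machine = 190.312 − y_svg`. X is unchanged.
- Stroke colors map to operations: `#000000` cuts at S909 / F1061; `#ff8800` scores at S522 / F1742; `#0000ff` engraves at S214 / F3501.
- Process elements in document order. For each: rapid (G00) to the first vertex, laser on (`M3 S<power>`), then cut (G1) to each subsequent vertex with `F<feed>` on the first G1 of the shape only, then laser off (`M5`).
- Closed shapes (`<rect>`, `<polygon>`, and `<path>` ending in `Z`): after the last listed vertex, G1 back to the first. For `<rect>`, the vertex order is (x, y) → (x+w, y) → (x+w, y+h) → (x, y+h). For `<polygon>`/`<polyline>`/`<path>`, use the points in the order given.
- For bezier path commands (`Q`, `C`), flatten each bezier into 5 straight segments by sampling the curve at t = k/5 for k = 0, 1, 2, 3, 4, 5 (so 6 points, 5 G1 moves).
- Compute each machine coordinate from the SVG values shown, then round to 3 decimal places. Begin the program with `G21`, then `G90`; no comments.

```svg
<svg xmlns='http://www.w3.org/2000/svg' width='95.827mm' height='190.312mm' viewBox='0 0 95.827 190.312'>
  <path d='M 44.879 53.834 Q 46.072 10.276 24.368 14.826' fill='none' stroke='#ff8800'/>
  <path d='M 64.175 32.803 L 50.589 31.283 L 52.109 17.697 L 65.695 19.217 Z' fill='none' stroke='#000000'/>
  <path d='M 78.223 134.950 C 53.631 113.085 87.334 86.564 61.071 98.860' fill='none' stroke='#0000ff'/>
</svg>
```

G21
G90
G00 X44.879 Y136.478
M3 S522
G1 X44.440 Y151.977 F1742
G1 X42.170 Y163.627
G1 X38.068 Y171.429
G1 X32.134 Y175.382
G1 X24.368 Y175.486
M5
G00 X64.175 Y157.509
M3 S909
G1 X50.589 Y159.029 F1061
G1 X52.109 Y172.615
G1 X65.695 Y171.095
G1 X64.175 Y157.509
M5
G00 X78.223 Y55.362
M3 S214
G1 X69.517 Y68.692 F3501
G1 X69.125 Y81.053
G1 X71.372 Y90.357
G1 X70.579 Y94.519
G1 X61.071 Y91.452
M5

viewBox `0 0 95.827 190.312` with mm width/height → 1 unit = 1 mm. Flip: y_m = 190.312 − y_svg.

**Shape 1** — `<path>` quadratic bezier, stroke `#ff8800` → score (S522, F1742). Control points (SVG): P0=(44.879,53.834), P1=(46.072,10.276), P2=(24.368,14.826); sampled at t=k/5. Machine vertices: (44.879,136.478) → (44.440,151.977) → (42.170,163.627) → (38.068,171.429) → (32.134,175.382) → (24.368,175.486). Open path.

**Shape 2** — `<path>` regular polygon, stroke `#000000` → cut (S909, F1061). Machine vertices: (64.175,157.509) → (50.589,159.029) → (52.109,172.615) → (65.695,171.095) → (64.175,157.509). Closed: final G1 returns to the first vertex.

**Shape 3** — `<path>` cubic bezier, stroke `#0000ff` → engrave (S214, F3501). Control points (SVG): P0=(78.223,134.950), P1=(53.631,113.085), P2=(87.334,86.564), P3=(61.071,98.860); sampled at t=k/5. Machine vertices: (78.223,55.362) → (69.517,68.692) → (69.125,81.053) → (71.372,90.357) → (70.579,94.519) → (61.071,91.452). Open path.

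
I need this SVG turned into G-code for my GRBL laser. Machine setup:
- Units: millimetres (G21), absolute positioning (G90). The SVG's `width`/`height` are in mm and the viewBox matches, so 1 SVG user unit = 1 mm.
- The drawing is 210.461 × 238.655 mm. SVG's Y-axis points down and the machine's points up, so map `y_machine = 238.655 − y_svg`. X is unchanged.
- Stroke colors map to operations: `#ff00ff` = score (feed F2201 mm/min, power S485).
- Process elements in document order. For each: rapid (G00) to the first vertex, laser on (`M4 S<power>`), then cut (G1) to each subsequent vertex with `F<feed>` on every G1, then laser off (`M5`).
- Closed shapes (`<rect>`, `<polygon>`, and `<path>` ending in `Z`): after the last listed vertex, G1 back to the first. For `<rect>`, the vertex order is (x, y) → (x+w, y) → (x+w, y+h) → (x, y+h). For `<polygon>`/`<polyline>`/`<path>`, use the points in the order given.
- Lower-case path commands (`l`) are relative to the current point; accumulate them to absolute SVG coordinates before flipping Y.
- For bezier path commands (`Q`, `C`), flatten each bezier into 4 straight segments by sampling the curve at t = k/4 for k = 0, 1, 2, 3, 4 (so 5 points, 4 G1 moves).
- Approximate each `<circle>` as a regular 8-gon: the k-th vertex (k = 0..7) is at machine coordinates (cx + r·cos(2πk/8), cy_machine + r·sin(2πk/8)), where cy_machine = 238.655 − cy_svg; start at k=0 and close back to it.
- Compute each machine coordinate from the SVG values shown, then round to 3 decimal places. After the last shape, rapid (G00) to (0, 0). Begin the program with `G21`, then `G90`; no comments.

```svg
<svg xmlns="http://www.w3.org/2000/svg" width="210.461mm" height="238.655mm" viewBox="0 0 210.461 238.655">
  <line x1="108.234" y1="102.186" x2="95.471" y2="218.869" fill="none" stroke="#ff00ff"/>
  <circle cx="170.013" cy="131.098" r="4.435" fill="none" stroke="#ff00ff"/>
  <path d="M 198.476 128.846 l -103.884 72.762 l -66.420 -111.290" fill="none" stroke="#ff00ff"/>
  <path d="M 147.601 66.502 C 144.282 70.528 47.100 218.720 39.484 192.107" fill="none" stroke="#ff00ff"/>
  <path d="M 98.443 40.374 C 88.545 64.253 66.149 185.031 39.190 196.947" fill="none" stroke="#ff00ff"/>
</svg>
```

G21
G90
G00 X108.234 Y136.469
M4 S485
G1 X95.471 Y19.786 F2201
M5
G00 X174.448 Y107.557
M4 S485
G1 X173.149 Y110.693 F2201
G1 X170.013 Y111.992 F2201
G1 X166.877 Y110.693 F2201
G1 X165.578 Y107.557 F2201
G1 X166.877 Y104.421 F2201
G1 X170.013 Y103.122 F2201
G1 X173.149 Y104.421 F2201
G1 X174.448 Y107.557 F2201
M5
G00 X198.476 Y109.809
M4 S485
G1 X94.592 Y37.047 F2201
G1 X28.172 Y148.337 F2201
M5
G00 X147.601 Y172.153
M4 S485
G1 X130.379 Y147.086 F2201
G1 X95.154 Y97.861 F2201
G1 X59.124 Y54.380 F2201
G1 X39.484 Y46.548 F2201
M5
G00 X98.443 Y198.281
M4 S485
G1 X88.800 Y165.418 F2201
G1 X75.214 Y115.508 F2201
G1 X58.430 Y67.842 F2201
G1 X39.190 Y41.708 F2201
M5
G00 X0.000 Y0.000

1 u = 1 mm; y_m = 238.655 − y.

[1] `<line>` line segment, #ff00ff→score S485 F2201: (108.234,136.469) → (95.471,19.786)

[2] `<circle>` circle, #ff00ff→score S485 F2201: (174.448,107.557) → (173.149,110.693) → (170.013,111.992) → (166.877,110.693) → (165.578,107.557) → (166.877,104.421) → (170.013,103.122) → (173.149,104.421) → (174.448,107.557) (closed)

[3] `<path>` open polyline, #ff00ff→score S485 F2201: (198.476,109.809) → (94.592,37.047) → (28.172,148.337)

[4] `<path>` cubic bezier, #ff00ff→score S485 F2201: (147.601,172.153) → (130.379,147.086) → (95.154,97.861) → (59.124,54.380) → (39.484,46.548)

[5] `<path>` cubic bezier, #ff00ff→score S485 F2201: (98.443,198.281) → (88.800,165.418) → (75.214,115.508) → (58.430,67.842) → (39.190,41.708)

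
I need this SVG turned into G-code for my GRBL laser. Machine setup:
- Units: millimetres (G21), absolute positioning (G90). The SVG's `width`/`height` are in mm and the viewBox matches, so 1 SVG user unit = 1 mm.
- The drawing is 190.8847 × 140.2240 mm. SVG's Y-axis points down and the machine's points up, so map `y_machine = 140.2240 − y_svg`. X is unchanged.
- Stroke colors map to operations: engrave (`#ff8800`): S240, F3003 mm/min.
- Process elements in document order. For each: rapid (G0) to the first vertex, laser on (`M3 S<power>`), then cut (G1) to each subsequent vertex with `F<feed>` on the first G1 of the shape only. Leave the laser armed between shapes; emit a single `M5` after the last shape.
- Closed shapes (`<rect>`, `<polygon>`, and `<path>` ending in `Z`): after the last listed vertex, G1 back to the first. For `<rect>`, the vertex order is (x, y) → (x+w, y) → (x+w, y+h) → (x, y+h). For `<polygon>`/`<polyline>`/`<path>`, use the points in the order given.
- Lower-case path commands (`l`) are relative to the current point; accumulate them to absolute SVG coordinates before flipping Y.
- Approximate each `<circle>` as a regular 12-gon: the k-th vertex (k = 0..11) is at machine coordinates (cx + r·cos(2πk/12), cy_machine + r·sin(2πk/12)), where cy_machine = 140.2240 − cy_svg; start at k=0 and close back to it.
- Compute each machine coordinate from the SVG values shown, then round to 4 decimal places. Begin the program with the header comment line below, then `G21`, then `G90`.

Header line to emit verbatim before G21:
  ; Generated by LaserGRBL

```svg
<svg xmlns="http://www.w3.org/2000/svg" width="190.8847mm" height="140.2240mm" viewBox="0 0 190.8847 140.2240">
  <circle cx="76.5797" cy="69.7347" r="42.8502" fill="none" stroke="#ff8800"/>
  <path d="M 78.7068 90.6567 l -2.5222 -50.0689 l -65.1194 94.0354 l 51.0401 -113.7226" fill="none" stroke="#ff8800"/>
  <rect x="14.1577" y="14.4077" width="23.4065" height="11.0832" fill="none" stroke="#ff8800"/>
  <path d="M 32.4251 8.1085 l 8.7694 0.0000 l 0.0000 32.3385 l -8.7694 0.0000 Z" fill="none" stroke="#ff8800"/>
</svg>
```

; Generated by LaserGRBL
G21
G90
G0 X119.4299 Y70.4893
M3 S240
G1 X113.6891 Y91.9144 F3003
G1 X98.0048 Y107.5987
G1 X76.5797 Y113.3395
G1 X55.1546 Y107.5987
G1 X39.4703 Y91.9144
G1 X33.7295 Y70.4893
G1 X39.4703 Y49.0642
G1 X55.1546 Y33.3799
G1 X76.5797 Y27.6391
G1 X98.0048 Y33.3799
G1 X113.6891 Y49.0642
G1 X119.4299 Y70.4893
G0 X78.7068 Y49.5673
M3 S240
G1 X76.1846 Y99.6362 F3003
G1 X11.0652 Y5.6008
G1 X62.1053 Y119.3234
G0 X14.1577 Y125.8163
M3 S240
G1 X37.5642 Y125.8163 F3003
G1 X37.5642 Y114.7331
G1 X14.1577 Y114.7331
G1 X14.1577 Y125.8163
G0 X32.4251 Y132.1155
M3 S240
G1 X41.1945 Y132.1155 F3003
G1 X41.1945 Y99.7770
G1 X32.4251 Y99.7770
G1 X32.4251 Y132.1155
M5

1 u = 1 mm; y_m = 140.2240 − y.

[1] `<circle>` circle, #ff8800→engrave S240 F3003: (119.4299,70.4893) → (113.6891,91.9144) → (98.0048,107.5987) → (76.5797,113.3395) → (55.1546,107.5987) → (39.4703,91.9144) → (33.7295,70.4893) → (39.4703,49.0642) → (55.1546,33.3799) → (76.5797,27.6391) → (98.0048,33.3799) → (113.6891,49.0642) → (119.4299,70.4893) (closed)

[2] `<path>` open polyline, #ff8800→engrave S240 F3003: (78.7068,49.5673) → (76.1846,99.6362) → (11.0652,5.6008) → (62.1053,119.3234)

[3] `<rect>` rectangle, #ff8800→engrave S240 F3003: (14.1577,125.8163) → (37.5642,125.8163) → (37.5642,114.7331) → (14.1577,114.7331) → (14.1577,125.8163) (closed)

[4] `<path>` rectangle, #ff8800→engrave S240 F3003: (32.4251,132.1155) → (41.1945,132.1155) → (41.1945,99.7770) → (32.4251,99.7770) → (32.4251,132.1155) (closed)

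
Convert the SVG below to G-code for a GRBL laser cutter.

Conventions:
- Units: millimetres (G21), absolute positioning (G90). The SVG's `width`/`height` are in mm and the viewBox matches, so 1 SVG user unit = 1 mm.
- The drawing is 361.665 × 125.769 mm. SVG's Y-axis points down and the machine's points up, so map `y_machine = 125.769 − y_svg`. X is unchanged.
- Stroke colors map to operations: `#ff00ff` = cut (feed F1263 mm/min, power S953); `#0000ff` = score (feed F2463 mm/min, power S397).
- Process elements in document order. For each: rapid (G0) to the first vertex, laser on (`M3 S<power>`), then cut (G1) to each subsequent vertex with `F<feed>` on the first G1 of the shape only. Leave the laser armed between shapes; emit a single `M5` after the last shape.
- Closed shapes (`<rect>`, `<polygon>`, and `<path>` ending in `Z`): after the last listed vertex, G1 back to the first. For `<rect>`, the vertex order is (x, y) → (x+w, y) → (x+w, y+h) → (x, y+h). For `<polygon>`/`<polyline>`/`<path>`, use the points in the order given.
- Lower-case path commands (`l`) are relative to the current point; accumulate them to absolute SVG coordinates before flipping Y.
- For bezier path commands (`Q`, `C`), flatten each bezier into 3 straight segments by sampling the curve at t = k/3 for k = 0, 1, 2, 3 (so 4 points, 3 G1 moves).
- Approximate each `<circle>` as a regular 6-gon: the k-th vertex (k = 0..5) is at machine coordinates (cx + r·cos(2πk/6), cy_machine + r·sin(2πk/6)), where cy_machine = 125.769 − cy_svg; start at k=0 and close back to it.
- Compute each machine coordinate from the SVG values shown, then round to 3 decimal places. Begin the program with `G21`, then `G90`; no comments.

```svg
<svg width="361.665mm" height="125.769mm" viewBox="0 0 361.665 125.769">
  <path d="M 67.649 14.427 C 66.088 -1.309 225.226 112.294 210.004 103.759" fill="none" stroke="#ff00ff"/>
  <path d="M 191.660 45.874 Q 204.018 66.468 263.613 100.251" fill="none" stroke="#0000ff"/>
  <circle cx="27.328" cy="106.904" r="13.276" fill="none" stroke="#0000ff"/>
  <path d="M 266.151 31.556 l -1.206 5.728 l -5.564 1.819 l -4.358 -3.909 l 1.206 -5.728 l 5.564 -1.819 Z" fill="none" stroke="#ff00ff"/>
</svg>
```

G21
G90
G0 X67.649 Y111.342
M3 S953
G1 X107.245 Y93.279 F1263
G1 X179.516 Y44.874
G1 X210.004 Y22.010
G0 X191.660 Y79.895
M3 S397
G1 X205.147 Y64.700 F2463
G1 X229.132 Y46.575
G1 X263.613 Y25.518
G0 X40.604 Y18.865
M3 S397
G1 X33.966 Y30.362 F2463
G1 X20.690 Y30.362
G1 X14.052 Y18.865
G1 X20.690 Y7.368
G1 X33.966 Y7.368
G1 X40.604 Y18.865
G0 X266.151 Y94.213
M3 S953
G1 X264.945 Y88.485 F1263
G1 X259.381 Y86.666
G1 X255.023 Y90.575
G1 X256.229 Y96.303
G1 X261.793 Y98.122
G1 X266.151 Y94.213
M5

Since the viewBox matches the mm dimensions, user units are millimetres directly. The only transform is the Y-flip y_m = 125.769 − y_svg.

Shape 1 is a cubic bezier drawn with `<path>`. Its stroke #ff00ff means cut at S953, F1263. After flipping Y the toolpath is (67.649,111.342) → (107.245,93.279) → (179.516,44.874) → (210.004,22.010).

Shape 2 is a quadratic bezier drawn with `<path>`. Its stroke #0000ff means score at S397, F2463. After flipping Y the toolpath is (191.660,79.895) → (205.147,64.700) → (229.132,46.575) → (263.613,25.518).

Shape 3 is a circle drawn with `<circle>`. Its stroke #0000ff means score at S397, F2463. After flipping Y the toolpath is (40.604,18.865) → (33.966,30.362) → (20.690,30.362) → (14.052,18.865) → (20.690,7.368) → (33.966,7.368) → (40.604,18.865), returning to the start.

Shape 4 is a regular polygon drawn with `<path>`. Its stroke #ff00ff means cut at S953, F1263. After flipping Y the toolpath is (266.151,94.213) → (264.945,88.485) → (259.381,86.666) → (255.023,90.575) → (256.229,96.303) → (261.793,98.122) → (266.151,94.213), returning to the start.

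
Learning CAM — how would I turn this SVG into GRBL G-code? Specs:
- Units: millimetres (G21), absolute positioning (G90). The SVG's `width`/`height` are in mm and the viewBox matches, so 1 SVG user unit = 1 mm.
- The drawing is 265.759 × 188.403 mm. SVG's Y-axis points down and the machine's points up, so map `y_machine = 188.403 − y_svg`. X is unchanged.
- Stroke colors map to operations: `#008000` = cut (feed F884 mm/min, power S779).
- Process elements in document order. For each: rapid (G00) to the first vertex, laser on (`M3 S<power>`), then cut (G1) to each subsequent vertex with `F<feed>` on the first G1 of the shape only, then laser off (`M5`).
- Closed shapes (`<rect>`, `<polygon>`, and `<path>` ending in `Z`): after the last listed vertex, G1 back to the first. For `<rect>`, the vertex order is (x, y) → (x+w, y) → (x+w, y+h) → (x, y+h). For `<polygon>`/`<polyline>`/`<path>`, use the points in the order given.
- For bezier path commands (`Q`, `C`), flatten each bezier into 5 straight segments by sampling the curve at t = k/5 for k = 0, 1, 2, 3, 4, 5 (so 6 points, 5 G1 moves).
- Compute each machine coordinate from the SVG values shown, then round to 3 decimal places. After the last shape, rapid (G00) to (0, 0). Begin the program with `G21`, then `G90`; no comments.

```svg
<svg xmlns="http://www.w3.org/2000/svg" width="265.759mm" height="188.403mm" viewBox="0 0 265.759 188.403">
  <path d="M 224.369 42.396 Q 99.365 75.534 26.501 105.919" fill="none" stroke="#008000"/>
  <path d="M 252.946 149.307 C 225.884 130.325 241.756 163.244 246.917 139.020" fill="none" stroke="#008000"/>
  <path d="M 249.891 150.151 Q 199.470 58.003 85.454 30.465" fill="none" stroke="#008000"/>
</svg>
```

viewBox `0 0 265.759 188.403` with mm width/height → 1 unit = 1 mm. Flip: y_m = 188.403 − y_svg.

**Shape 1** — `<path>` quadratic bezier, stroke `#008000` → cut (S779, F884). Control points (SVG): P0=(224.369,42.396), P1=(99.365,75.534), P2=(26.501,105.919); sampled at t=k/5. Machine vertices: (224.369,146.007) → (176.453,132.862) → (132.708,119.937) → (93.135,107.232) → (57.732,94.748) → (26.501,82.484). Open path.

**Shape 2** — `<path>` cubic bezier, stroke `#008000` → cut (S779, F884). Control points (SVG): P0=(252.946,149.307), P1=(225.884,130.325), P2=(241.756,163.244), P3=(246.917,139.020); sampled at t=k/5. Machine vertices: (252.946,39.096) → (241.432,45.129) → (237.647,43.941) → (239.016,40.764) → (242.964,40.833) → (246.917,49.383). Open path.

**Shape 3** — `<path>` quadratic bezier, stroke `#008000` → cut (S779, F884). Control points (SVG): P0=(249.891,150.151), P1=(199.470,58.003), P2=(85.454,30.465); sampled at t=k/5. Machine vertices: (249.891,38.252) → (227.179,72.527) → (199.379,101.633) → (166.492,125.570) → (128.517,144.338) → (85.454,157.938). Open path.

G21
G90
G00 X224.369 Y146.007
M3 S779
G1 X176.453 Y132.862 F884
G1 X132.708 Y119.937
G1 X93.135 Y107.232
G1 X57.732 Y94.748
G1 X26.501 Y82.484
M5
G00 X252.946 Y39.096
M3 S779
G1 X241.432 Y45.129 F884
G1 X237.647 Y43.941
G1 X239.016 Y40.764
G1 X242.964 Y40.833
G1 X246.917 Y49.383
M5
G00 X249.891 Y38.252
M3 S779
G1 X227.179 Y72.527 F884
G1 X199.379 Y101.633
G1 X166.492 Y125.570
G1 X128.517 Y144.338
G1 X85.454 Y157.938
M5
G00 X0.000 Y0.000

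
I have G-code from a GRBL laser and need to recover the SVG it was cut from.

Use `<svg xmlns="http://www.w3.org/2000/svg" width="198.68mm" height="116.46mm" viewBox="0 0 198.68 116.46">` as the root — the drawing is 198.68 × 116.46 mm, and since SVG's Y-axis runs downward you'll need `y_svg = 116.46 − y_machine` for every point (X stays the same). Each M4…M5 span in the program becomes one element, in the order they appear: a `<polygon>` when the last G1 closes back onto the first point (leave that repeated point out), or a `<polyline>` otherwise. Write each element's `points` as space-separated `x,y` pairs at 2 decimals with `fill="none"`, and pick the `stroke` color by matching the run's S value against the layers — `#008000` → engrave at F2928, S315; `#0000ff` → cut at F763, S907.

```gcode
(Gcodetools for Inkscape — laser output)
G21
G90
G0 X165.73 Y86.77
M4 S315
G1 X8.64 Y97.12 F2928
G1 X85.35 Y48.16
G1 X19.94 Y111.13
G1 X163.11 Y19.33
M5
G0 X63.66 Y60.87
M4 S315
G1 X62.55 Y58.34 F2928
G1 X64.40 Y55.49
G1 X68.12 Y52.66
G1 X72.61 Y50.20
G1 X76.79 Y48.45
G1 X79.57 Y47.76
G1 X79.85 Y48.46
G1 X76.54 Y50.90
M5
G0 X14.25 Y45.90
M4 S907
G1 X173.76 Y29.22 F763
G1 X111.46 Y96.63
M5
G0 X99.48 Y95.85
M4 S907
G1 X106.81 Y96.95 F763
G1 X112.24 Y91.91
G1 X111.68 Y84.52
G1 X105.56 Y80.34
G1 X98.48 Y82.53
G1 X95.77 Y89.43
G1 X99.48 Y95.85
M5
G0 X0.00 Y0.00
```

y_svg = 116.46 − y_m.

[1] S315→`#008000` (engrave); open run; points: 165.73,29.69 8.64,19.34 85.35,68.30 19.94,5.33 163.11,97.13

[2] S315→`#008000` (engrave); open run; points: 63.66,55.59 62.55,58.12 64.40,60.97 68.12,63.80 72.61,66.26 76.79,68.01 79.57,68.70 79.85,68.00 76.54,65.56

[3] S907→`#0000ff` (cut); open run; points: 14.25,70.56 173.76,87.24 111.46,19.83

[4] S907→`#0000ff` (cut); closed run; points: 99.48,20.61 106.81,19.51 112.24,24.55 111.68,31.94 105.56,36.12 98.48,33.93 95.77,27.03

<svg xmlns="http://www.w3.org/2000/svg" width="198.68mm" height="116.46mm" viewBox="0 0 198.68 116.46">
  <polyline points="165.73,29.69 8.64,19.34 85.35,68.30 19.94,5.33 163.11,97.13" fill="none" stroke="#008000"/>
  <polyline points="63.66,55.59 62.55,58.12 64.40,60.97 68.12,63.80 72.61,66.26 76.79,68.01 79.57,68.70 79.85,68.00 76.54,65.56" fill="none" stroke="#008000"/>
  <polyline points="14.25,70.56 173.76,87.24 111.46,19.83" fill="none" stroke="#0000ff"/>
  <polygon points="99.48,20.61 106.81,19.51 112.24,24.55 111.68,31.94 105.56,36.12 98.48,33.93 95.77,27.03" fill="none" stroke="#0000ff"/>
</svg>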